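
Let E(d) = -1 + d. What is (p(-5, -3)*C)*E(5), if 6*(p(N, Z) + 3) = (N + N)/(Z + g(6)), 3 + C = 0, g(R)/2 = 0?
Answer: 88/3 ≈ 29.333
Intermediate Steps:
g(R) = 0 (g(R) = 2*0 = 0)
C = -3 (C = -3 + 0 = -3)
p(N, Z) = -3 + N/(3*Z) (p(N, Z) = -3 + ((N + N)/(Z + 0))/6 = -3 + ((2*N)/Z)/6 = -3 + (2*N/Z)/6 = -3 + N/(3*Z))
(p(-5, -3)*C)*E(5) = ((-3 + (1/3)*(-5)/(-3))*(-3))*(-1 + 5) = ((-3 + (1/3)*(-5)*(-1/3))*(-3))*4 = ((-3 + 5/9)*(-3))*4 = -22/9*(-3)*4 = (22/3)*4 = 88/3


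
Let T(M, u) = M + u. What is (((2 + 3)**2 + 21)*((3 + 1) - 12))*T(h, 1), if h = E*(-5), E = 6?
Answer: 10672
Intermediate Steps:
h = -30 (h = 6*(-5) = -30)
(((2 + 3)**2 + 21)*((3 + 1) - 12))*T(h, 1) = (((2 + 3)**2 + 21)*((3 + 1) - 12))*(-30 + 1) = ((5**2 + 21)*(4 - 12))*(-29) = ((25 + 21)*(-8))*(-29) = (46*(-8))*(-29) = -368*(-29) = 10672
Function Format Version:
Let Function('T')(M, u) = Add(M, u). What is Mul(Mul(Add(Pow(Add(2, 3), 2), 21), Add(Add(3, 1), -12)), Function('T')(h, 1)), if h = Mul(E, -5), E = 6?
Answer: 10672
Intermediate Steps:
h = -30 (h = Mul(6, -5) = -30)
Mul(Mul(Add(Pow(Add(2, 3), 2), 21), Add(Add(3, 1), -12)), Function('T')(h, 1)) = Mul(Mul(Add(Pow(Add(2, 3), 2), 21), Add(Add(3, 1), -12)), Add(-30, 1)) = Mul(Mul(Add(Pow(5, 2), 21), Add(4, -12)), -29) = Mul(Mul(Add(25, 21), -8), -29) = Mul(Mul(46, -8), -29) = Mul(-368, -29) = 10672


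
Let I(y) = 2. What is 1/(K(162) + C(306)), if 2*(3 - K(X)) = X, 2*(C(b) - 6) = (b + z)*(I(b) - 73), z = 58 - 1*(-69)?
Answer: -2/30887 ≈ -6.4752e-5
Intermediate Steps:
z = 127 (z = 58 + 69 = 127)
C(b) = -9005/2 - 71*b/2 (C(b) = 6 + ((b + 127)*(2 - 73))/2 = 6 + ((127 + b)*(-71))/2 = 6 + (-9017 - 71*b)/2 = 6 + (-9017/2 - 71*b/2) = -9005/2 - 71*b/2)
K(X) = 3 - X/2
1/(K(162) + C(306)) = 1/((3 - ½*162) + (-9005/2 - 71/2*306)) = 1/((3 - 81) + (-9005/2 - 10863)) = 1/(-78 - 30731/2) = 1/(-30887/2) = -2/30887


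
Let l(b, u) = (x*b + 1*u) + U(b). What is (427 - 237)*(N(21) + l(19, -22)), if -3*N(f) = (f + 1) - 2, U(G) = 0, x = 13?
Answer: 124450/3 ≈ 41483.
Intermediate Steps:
l(b, u) = u + 13*b (l(b, u) = (13*b + 1*u) + 0 = (13*b + u) + 0 = (u + 13*b) + 0 = u + 13*b)
N(f) = ⅓ - f/3 (N(f) = -((f + 1) - 2)/3 = -((1 + f) - 2)/3 = -(-1 + f)/3 = ⅓ - f/3)
(427 - 237)*(N(21) + l(19, -22)) = (427 - 237)*((⅓ - ⅓*21) + (-22 + 13*19)) = 190*((⅓ - 7) + (-22 + 247)) = 190*(-20/3 + 225) = 190*(655/3) = 124450/3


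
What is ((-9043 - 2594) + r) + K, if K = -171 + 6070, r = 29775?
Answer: 24037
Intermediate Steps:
K = 5899
((-9043 - 2594) + r) + K = ((-9043 - 2594) + 29775) + 5899 = (-11637 + 29775) + 5899 = 18138 + 5899 = 24037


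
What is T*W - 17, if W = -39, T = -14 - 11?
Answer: 958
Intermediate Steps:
T = -25
T*W - 17 = -25*(-39) - 17 = 975 - 17 = 958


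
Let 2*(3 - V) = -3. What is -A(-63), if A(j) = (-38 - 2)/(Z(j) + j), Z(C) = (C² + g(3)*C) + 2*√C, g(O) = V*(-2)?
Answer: 2840/317587 - 80*I*√7/6669327 ≈ 0.0089424 - 3.1736e-5*I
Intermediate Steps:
V = 9/2 (V = 3 - ½*(-3) = 3 + 3/2 = 9/2 ≈ 4.5000)
g(O) = -9 (g(O) = (9/2)*(-2) = -9)
Z(C) = C² - 9*C + 2*√C (Z(C) = (C² - 9*C) + 2*√C = C² - 9*C + 2*√C)
A(j) = -40/(j² - 8*j + 2*√j) (A(j) = (-38 - 2)/((j² - 9*j + 2*√j) + j) = -40/(j² - 8*j + 2*√j))
-A(-63) = -(-40)/((-63)² - 8*(-63) + 2*√(-63)) = -(-40)/(3969 + 504 + 2*(3*I*√7)) = -(-40)/(3969 + 504 + 6*I*√7) = -(-40)/(4473 + 6*I*√7) = 40/(4473 + 6*I*√7)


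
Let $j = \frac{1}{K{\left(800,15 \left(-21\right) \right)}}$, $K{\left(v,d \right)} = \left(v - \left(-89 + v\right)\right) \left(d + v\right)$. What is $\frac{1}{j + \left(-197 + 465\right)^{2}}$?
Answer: $\frac{43165}{3100282961} \approx 1.3923 \cdot 10^{-5}$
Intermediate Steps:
$K{\left(v,d \right)} = 89 d + 89 v$ ($K{\left(v,d \right)} = 89 \left(d + v\right) = 89 d + 89 v$)
$j = \frac{1}{43165}$ ($j = \frac{1}{89 \cdot 15 \left(-21\right) + 89 \cdot 800} = \frac{1}{89 \left(-315\right) + 71200} = \frac{1}{-28035 + 71200} = \frac{1}{43165} \approx 2.3167 \cdot 10^{-5}$)
$\frac{1}{j + \left(-197 + 465\right)^{2}} = \frac{1}{\frac{1}{43165} + \left(-197 + 465\right)^{2}} = \frac{1}{\frac{1}{43165} + 268^{2}} = \frac{1}{\frac{1}{43165} + 71824} = \frac{1}{\frac{3100282961}{43165}} = \frac{43165}{3100282961}$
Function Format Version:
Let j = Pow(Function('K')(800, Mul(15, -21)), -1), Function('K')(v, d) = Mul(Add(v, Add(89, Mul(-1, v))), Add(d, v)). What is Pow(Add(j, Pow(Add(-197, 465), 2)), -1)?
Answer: Rational(43165, 3100282961) ≈ 1.3923e-5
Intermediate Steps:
Function('K')(v, d) = Add(Mul(89, d), Mul(89, v)) (Function('K')(v, d) = Mul(89, Add(d, v)) = Add(Mul(89, d), Mul(89, v)))
j = Rational(1, 43165) (j = Pow(Add(Mul(89, Mul(15, -21)), Mul(89, 800)), -1) = Pow(Add(Mul(89, -315), 71200), -1) = Pow(Add(-28035, 71200), -1) = Pow(43165, -1) = Rational(1, 43165) ≈ 2.3167e-5)
Pow(Add(j, Pow(Add(-197, 465), 2)), -1) = Pow(Add(Rational(1, 43165), Pow(Add(-197, 465), 2)), -1) = Pow(Add(Rational(1, 43165), Pow(268, 2)), -1) = Pow(Add(Rational(1, 43165), 71824), -1) = Pow(Rational(3100282961, 43165), -1) = Rational(43165, 3100282961)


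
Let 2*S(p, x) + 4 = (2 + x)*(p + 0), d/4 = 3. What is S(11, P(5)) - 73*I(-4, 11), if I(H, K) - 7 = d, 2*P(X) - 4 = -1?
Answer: -5479/4 ≈ -1369.8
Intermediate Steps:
P(X) = 3/2 (P(X) = 2 + (½)*(-1) = 2 - ½ = 3/2)
d = 12 (d = 4*3 = 12)
S(p, x) = -2 + p*(2 + x)/2 (S(p, x) = -2 + ((2 + x)*(p + 0))/2 = -2 + ((2 + x)*p)/2 = -2 + (p*(2 + x))/2 = -2 + p*(2 + x)/2)
I(H, K) = 19 (I(H, K) = 7 + 12 = 19)
S(11, P(5)) - 73*I(-4, 11) = (-2 + 11 + (½)*11*(3/2)) - 73*19 = (-2 + 11 + 33/4) - 1387 = 69/4 - 1387 = -5479/4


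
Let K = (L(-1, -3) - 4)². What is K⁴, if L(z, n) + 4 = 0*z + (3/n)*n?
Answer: 390625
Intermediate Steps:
L(z, n) = -1 (L(z, n) = -4 + (0*z + (3/n)*n) = -4 + (0 + 3) = -4 + 3 = -1)
K = 25 (K = (-1 - 4)² = (-5)² = 25)
K⁴ = 25⁴ = 390625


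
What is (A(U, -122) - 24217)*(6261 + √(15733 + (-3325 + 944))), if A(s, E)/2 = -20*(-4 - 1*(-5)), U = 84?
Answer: -151873077 - 48514*√3338 ≈ -1.5468e+8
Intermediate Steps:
A(s, E) = -40 (A(s, E) = 2*(-20*(-4 - 1*(-5))) = 2*(-20*(-4 + 5)) = 2*(-20*1) = 2*(-20) = -40)
(A(U, -122) - 24217)*(6261 + √(15733 + (-3325 + 944))) = (-40 - 24217)*(6261 + √(15733 + (-3325 + 944))) = -24257*(6261 + √(15733 - 2381)) = -24257*(6261 + √13352) = -24257*(6261 + 2*√3338) = -151873077 - 48514*√3338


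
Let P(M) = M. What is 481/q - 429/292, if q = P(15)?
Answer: 134017/4380 ≈ 30.597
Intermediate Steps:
q = 15
481/q - 429/292 = 481/15 - 429/292 = 134017/4380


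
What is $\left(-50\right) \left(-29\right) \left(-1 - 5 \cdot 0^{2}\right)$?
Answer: $-1450$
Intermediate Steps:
$\left(-50\right) \left(-29\right) \left(-1 - 5 \cdot 0^{2}\right) = 1450 \left(-1 - 0\right) = 1450 \left(-1 + 0\right) = 1450 \left(-1\right) = -1450$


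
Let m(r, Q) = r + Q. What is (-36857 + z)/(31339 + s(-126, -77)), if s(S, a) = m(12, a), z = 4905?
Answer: -15976/15637 ≈ -1.0217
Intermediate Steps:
m(r, Q) = Q + r
s(S, a) = 12 + a (s(S, a) = a + 12 = 12 + a)
(-36857 + z)/(31339 + s(-126, -77)) = (-36857 + 4905)/(31339 + (12 - 77)) = -31952/(31339 - 65) = -31952/31274 = -31952*1/31274 = -15976/15637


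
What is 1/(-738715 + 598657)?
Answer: -1/140058 ≈ -7.1399e-6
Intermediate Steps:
1/(-738715 + 598657) = 1/(-140058) = -1/140058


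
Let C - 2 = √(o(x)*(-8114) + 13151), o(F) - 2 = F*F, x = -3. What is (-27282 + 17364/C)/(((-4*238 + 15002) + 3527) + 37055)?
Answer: 3*(-4547*√76103 + 6200*I)/(27316*(√76103 - 2*I)) ≈ -0.49937 - 0.0011521*I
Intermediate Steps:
o(F) = 2 + F² (o(F) = 2 + F*F = 2 + F²)
C = 2 + I*√76103 (C = 2 + √((2 + (-3)²)*(-8114) + 13151) = 2 + √((2 + 9)*(-8114) + 13151) = 2 + √(11*(-8114) + 13151) = 2 + √(-89254 + 13151) = 2 + √(-76103) = 2 + I*√76103 ≈ 2.0 + 275.87*I)
(-27282 + 17364/C)/(((-4*238 + 15002) + 3527) + 37055) = (-27282 + 17364/(2 + I*√76103))/(((-4*238 + 15002) + 3527) + 37055) = (-27282 + 17364/(2 + I*√76103))/(((-952 + 15002) + 3527) + 37055) = (-27282 + 17364/(2 + I*√76103))/((14050 + 3527) + 37055) = (-27282 + 17364/(2 + I*√76103))/(17577 + 37055) = (-27282 + 17364/(2 + I*√76103))/54632 = (-27282 + 17364/(2 + I*√76103))*(1/54632) = -13641/27316 + 4341/(13658*(2 + I*√76103))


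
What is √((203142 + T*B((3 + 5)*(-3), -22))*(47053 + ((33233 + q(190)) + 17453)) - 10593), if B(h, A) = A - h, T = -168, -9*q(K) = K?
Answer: √19817763581 ≈ 1.4078e+5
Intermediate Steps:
q(K) = -K/9
√((203142 + T*B((3 + 5)*(-3), -22))*(47053 + ((33233 + q(190)) + 17453)) - 10593) = √((203142 - 168*(-22 - (3 + 5)*(-3)))*(47053 + ((33233 - ⅑*190) + 17453)) - 10593) = √((203142 - 168*(-22 - 8*(-3)))*(47053 + ((33233 - 190/9) + 17453)) - 10593) = √((203142 - 168*(-22 - 1*(-24)))*(47053 + (298907/9 + 17453)) - 10593) = √((203142 - 168*(-22 + 24))*(47053 + 455984/9) - 10593) = √((203142 - 168*2)*(879461/9) - 10593) = √((203142 - 336)*(879461/9) - 10593) = √(202806*(879461/9) - 10593) = √(19817774174 - 10593) = √19817763581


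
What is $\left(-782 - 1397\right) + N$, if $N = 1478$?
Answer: $-701$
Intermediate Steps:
$\left(-782 - 1397\right) + N = \left(-782 - 1397\right) + 1478 = -2179 + 1478 = -701$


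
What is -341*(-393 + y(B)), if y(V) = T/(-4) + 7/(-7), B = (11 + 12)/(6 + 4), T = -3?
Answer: 536393/4 ≈ 1.3410e+5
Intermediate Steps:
B = 23/10 ≈ 2.3000
y(V) = -¼ (y(V) = -3/(-4) + 7/(-7) = -3*(-¼) + 7*(-⅐) = ¾ - 1 = -¼)
-341*(-393 + y(B)) = -341*(-393 - ¼) = -341*(-1573/4) = 536393/4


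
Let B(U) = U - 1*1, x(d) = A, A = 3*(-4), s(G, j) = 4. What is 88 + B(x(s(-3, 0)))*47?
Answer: -523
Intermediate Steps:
A = -12
x(d) = -12
B(U) = -1 + U (B(U) = U - 1 = -1 + U)
88 + B(x(s(-3, 0)))*47 = 88 + (-1 - 12)*47 = 88 - 13*47 = 88 - 611 = -523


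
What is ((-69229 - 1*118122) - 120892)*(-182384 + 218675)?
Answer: -11186446713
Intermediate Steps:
((-69229 - 1*118122) - 120892)*(-182384 + 218675) = ((-69229 - 118122) - 120892)*36291 = (-187351 - 120892)*36291 = -308243*36291 = -11186446713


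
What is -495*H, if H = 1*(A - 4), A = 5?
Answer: -495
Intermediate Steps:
H = 1 (H = 1*(5 - 4) = 1*1 = 1)
-495*H = -495*1 = -495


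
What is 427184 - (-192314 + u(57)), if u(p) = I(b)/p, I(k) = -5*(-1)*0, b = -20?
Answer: 619498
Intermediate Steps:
I(k) = 0 (I(k) = 5*0 = 0)
u(p) = 0 (u(p) = 0/p = 0)
427184 - (-192314 + u(57)) = 427184 - (-192314 + 0) = 427184 - 1*(-192314) = 427184 + 192314 = 619498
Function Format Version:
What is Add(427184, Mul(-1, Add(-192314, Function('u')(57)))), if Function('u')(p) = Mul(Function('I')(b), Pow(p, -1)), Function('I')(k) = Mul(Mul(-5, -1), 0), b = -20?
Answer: 619498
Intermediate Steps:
Function('I')(k) = 0 (Function('I')(k) = Mul(5, 0) = 0)
Function('u')(p) = 0 (Function('u')(p) = Mul(0, Pow(p, -1)) = 0)
Add(427184, Mul(-1, Add(-192314, Function('u')(57)))) = Add(427184, Mul(-1, Add(-192314, 0))) = Add(427184, Mul(-1, -192314)) = Add(427184, 192314) = 619498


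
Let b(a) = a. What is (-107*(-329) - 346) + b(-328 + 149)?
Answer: 34678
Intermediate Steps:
(-107*(-329) - 346) + b(-328 + 149) = (-107*(-329) - 346) + (-328 + 149) = (35203 - 346) - 179 = 34857 - 179 = 34678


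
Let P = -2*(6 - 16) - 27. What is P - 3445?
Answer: -3452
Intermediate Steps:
P = -7 (P = -2*(-10) - 27 = 20 - 27 = -7)
P - 3445 = -7 - 3445 = -3452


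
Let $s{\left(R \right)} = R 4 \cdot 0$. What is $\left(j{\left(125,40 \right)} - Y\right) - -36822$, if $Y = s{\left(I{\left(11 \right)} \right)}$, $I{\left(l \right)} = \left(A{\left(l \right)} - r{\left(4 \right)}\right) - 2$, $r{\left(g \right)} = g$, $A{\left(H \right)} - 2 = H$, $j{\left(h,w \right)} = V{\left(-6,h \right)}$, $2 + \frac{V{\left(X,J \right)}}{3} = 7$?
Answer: $36837$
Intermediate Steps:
$V{\left(X,J \right)} = 15$ ($V{\left(X,J \right)} = -6 + 3 \cdot 7 = -6 + 21 = 15$)
$j{\left(h,w \right)} = 15$
$A{\left(H \right)} = 2 + H$
$I{\left(l \right)} = -4 + l$ ($I{\left(l \right)} = \left(\left(2 + l\right) - 4\right) - 2 = \left(-2 + l\right) - 2 = -4 + l$)
$s{\left(R \right)} = 0$ ($s{\left(R \right)} = 4 R 0 = 0$)
$Y = 0$
$\left(j{\left(125,40 \right)} - Y\right) - -36822 = \left(15 - 0\right) - -36822 = \left(15 + 0\right) + 36822 = 15 + 36822 = 36837$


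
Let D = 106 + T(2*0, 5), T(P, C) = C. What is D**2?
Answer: 12321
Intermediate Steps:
D = 111 (D = 106 + 5 = 111)
D**2 = 111**2 = 12321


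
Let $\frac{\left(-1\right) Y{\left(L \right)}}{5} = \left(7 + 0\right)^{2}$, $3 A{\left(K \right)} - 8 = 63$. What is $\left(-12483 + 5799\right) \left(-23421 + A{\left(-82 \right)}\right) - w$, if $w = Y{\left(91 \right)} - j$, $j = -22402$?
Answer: $156365619$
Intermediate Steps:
$A{\left(K \right)} = \frac{71}{3}$ ($A{\left(K \right)} = \frac{8}{3} + \frac{1}{3} \cdot 63 = \frac{8}{3} + 21 = \frac{71}{3}$)
$Y{\left(L \right)} = -245$ ($Y{\left(L \right)} = - 5 \left(7 + 0\right)^{2} = - 5 \cdot 7^{2} = \left(-5\right) 49 = -245$)
$w = 22157$ ($w = -245 - -22402 = -245 + 22402 = 22157$)
$\left(-12483 + 5799\right) \left(-23421 + A{\left(-82 \right)}\right) - w = \left(-12483 + 5799\right) \left(-23421 + \frac{71}{3}\right) - 22157 = \left(-6684\right) \left(- \frac{70192}{3}\right) - 22157 = 156387776 - 22157 = 156365619$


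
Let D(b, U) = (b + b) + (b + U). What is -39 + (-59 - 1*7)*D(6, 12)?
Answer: -2019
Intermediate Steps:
D(b, U) = U + 3*b (D(b, U) = 2*b + (U + b) = U + 3*b)
-39 + (-59 - 1*7)*D(6, 12) = -39 + (-59 - 1*7)*(12 + 3*6) = -39 + (-59 - 7)*(12 + 18) = -39 - 66*30 = -39 - 1980 = -2019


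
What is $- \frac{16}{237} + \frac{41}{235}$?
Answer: $\frac{5957}{55695} \approx 0.10696$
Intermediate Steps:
$- \frac{16}{237} + \frac{41}{235} = \frac{5957}{55695}$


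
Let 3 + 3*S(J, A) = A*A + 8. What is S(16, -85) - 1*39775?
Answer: -37365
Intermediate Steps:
S(J, A) = 5/3 + A²/3 (S(J, A) = -1 + (A*A + 8)/3 = -1 + (A² + 8)/3 = -1 + (8 + A²)/3 = -1 + (8/3 + A²/3) = 5/3 + A²/3)
S(16, -85) - 1*39775 = (5/3 + (⅓)*(-85)²) - 1*39775 = (5/3 + (⅓)*7225) - 39775 = (5/3 + 7225/3) - 39775 = 2410 - 39775 = -37365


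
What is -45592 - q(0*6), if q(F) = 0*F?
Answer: -45592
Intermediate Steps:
q(F) = 0
-45592 - q(0*6) = -45592 - 1*0 = -45592 + 0 = -45592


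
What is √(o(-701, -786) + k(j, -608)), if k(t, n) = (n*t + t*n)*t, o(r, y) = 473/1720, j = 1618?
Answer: I*√1273358233490/20 ≈ 56422.0*I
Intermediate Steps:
o(r, y) = 11/40 (o(r, y) = 473*(1/1720) = 11/40)
k(t, n) = 2*n*t² (k(t, n) = (n*t + n*t)*t = (2*n*t)*t = 2*n*t²)
√(o(-701, -786) + k(j, -608)) = √(11/40 + 2*(-608)*1618²) = √(11/40 + 2*(-608)*2617924) = √(11/40 - 3183395584) = √(-127335823349/40) = I*√1273358233490/20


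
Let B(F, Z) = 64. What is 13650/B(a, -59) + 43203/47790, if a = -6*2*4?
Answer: 54591541/254880 ≈ 214.19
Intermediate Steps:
a = -48 (a = -12*4 = -48)
13650/B(a, -59) + 43203/47790 = 13650/64 + 43203/47790 = 13650*(1/64) + 43203*(1/47790) = 6825/32 + 14401/15930 = 54591541/254880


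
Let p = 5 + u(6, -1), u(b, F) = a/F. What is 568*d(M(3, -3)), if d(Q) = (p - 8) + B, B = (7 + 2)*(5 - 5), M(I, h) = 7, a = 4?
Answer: -3976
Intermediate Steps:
u(b, F) = 4/F
p = 1 (p = 5 + 4/(-1) = 5 + 4*(-1) = 5 - 4 = 1)
B = 0 (B = 9*0 = 0)
d(Q) = -7 (d(Q) = (1 - 8) + 0 = -7 + 0 = -7)
568*d(M(3, -3)) = 568*(-7) = -3976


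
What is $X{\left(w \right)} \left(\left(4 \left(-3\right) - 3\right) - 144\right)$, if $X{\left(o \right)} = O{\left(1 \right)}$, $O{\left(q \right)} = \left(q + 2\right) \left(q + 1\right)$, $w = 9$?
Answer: $-954$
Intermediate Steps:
$O{\left(q \right)} = \left(1 + q\right) \left(2 + q\right)$ ($O{\left(q \right)} = \left(2 + q\right) \left(1 + q\right) = \left(1 + q\right) \left(2 + q\right)$)
$X{\left(o \right)} = 6$ ($X{\left(o \right)} = 2 + 1^{2} + 3 \cdot 1 = 2 + 1 + 3 = 6$)
$X{\left(w \right)} \left(\left(4 \left(-3\right) - 3\right) - 144\right) = 6 \left(\left(4 \left(-3\right) - 3\right) - 144\right) = 6 \left(\left(-12 - 3\right) - 144\right) = 6 \left(-15 - 144\right) = 6 \left(-159\right) = -954$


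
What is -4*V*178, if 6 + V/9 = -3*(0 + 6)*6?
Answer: 730512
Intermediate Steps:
V = -1026 (V = -54 + 9*(-3*(0 + 6)*6) = -54 + 9*(-18*6) = -54 + 9*(-3*36) = -54 + 9*(-108) = -54 - 972 = -1026)
-4*V*178 = -4*(-1026)*178 = 4104*178 = 730512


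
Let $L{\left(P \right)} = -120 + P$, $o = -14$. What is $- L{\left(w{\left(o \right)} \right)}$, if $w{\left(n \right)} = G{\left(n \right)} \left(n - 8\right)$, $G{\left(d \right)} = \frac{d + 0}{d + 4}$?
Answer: $\frac{754}{5} \approx 150.8$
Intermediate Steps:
$G{\left(d \right)} = \frac{d}{4 + d}$
$w{\left(n \right)} = \frac{n \left(-8 + n\right)}{4 + n}$ ($w{\left(n \right)} = \frac{n}{4 + n} \left(n - 8\right) = \frac{n}{4 + n} \left(-8 + n\right) = \frac{n \left(-8 + n\right)}{4 + n}$)
$- L{\left(w{\left(o \right)} \right)} = - (-120 - \frac{14 \left(-8 - 14\right)}{4 - 14}) = - (-120 - 14 \frac{1}{-10} \left(-22\right)) = - (-120 - \left(- \frac{7}{5}\right) \left(-22\right)) = - (-120 - \frac{154}{5}) = \left(-1\right) \left(- \frac{754}{5}\right) = \frac{754}{5}$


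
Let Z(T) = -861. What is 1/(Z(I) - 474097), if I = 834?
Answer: -1/474958 ≈ -2.1055e-6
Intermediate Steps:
1/(Z(I) - 474097) = 1/(-861 - 474097) = 1/(-474958) = -1/474958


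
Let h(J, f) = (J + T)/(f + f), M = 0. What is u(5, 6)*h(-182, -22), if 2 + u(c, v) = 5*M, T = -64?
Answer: -123/11 ≈ -11.182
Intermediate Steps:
h(J, f) = (-64 + J)/(2*f) (h(J, f) = (J - 64)/(f + f) = (-64 + J)/((2*f)) = (-64 + J)*(1/(2*f)) = (-64 + J)/(2*f))
u(c, v) = -2 (u(c, v) = -2 + 5*0 = -2 + 0 = -2)
u(5, 6)*h(-182, -22) = -(-64 - 182)/(-22) = -(-1)*(-246)/22 = -2*123/22 = -123/11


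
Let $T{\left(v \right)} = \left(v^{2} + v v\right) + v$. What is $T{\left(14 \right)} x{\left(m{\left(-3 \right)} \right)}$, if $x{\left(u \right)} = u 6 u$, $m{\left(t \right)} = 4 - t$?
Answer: $119364$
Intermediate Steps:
$x{\left(u \right)} = 6 u^{2}$ ($x{\left(u \right)} = 6 u u = 6 u^{2}$)
$T{\left(v \right)} = v + 2 v^{2}$ ($T{\left(v \right)} = \left(v^{2} + v^{2}\right) + v = 2 v^{2} + v = v + 2 v^{2}$)
$T{\left(14 \right)} x{\left(m{\left(-3 \right)} \right)} = 14 \left(1 + 2 \cdot 14\right) 6 \left(4 - -3\right)^{2} = 14 \left(1 + 28\right) 6 \left(4 + 3\right)^{2} = 14 \cdot 29 \cdot 6 \cdot 7^{2} = 406 \cdot 6 \cdot 49 = 406 \cdot 294 = 119364$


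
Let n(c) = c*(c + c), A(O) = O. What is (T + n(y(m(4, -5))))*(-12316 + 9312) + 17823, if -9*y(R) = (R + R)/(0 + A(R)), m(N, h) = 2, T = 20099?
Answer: -4889149445/81 ≈ -6.0360e+7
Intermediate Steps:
y(R) = -2/9 (y(R) = -(R + R)/(9*(0 + R)) = -2*R/(9*R) = -⅑*2 = -2/9)
n(c) = 2*c² (n(c) = c*(2*c) = 2*c²)
(T + n(y(m(4, -5))))*(-12316 + 9312) + 17823 = (20099 + 2*(-2/9)²)*(-12316 + 9312) + 17823 = (20099 + 2*(4/81))*(-3004) + 17823 = (20099 + 8/81)*(-3004) + 17823 = (1628027/81)*(-3004) + 17823 = -4890593108/81 + 17823 = -4889149445/81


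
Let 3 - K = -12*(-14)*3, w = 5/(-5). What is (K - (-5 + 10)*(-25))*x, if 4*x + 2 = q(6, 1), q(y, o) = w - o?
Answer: 376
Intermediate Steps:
w = -1 (w = 5*(-1/5) = -1)
K = -501 (K = 3 - (-12*(-14))*3 = 3 - 168*3 = 3 - 1*504 = 3 - 504 = -501)
q(y, o) = -1 - o
x = -1 (x = -1/2 + (-1 - 1*1)/4 = -1/2 + (-1 - 1)/4 = -1/2 + (1/4)*(-2) = -1/2 - 1/2 = -1)
(K - (-5 + 10)*(-25))*x = (-501 - (-5 + 10)*(-25))*(-1) = (-501 - 5*(-25))*(-1) = (-501 - 1*(-125))*(-1) = (-501 + 125)*(-1) = -376*(-1) = 376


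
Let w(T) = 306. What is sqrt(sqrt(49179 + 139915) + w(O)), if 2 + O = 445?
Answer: sqrt(306 + sqrt(189094)) ≈ 27.219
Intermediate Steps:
O = 443 (O = -2 + 445 = 443)
sqrt(sqrt(49179 + 139915) + w(O)) = sqrt(sqrt(49179 + 139915) + 306) = sqrt(sqrt(189094) + 306) = sqrt(306 + sqrt(189094))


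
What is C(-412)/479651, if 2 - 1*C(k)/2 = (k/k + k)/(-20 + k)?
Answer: 151/34534872 ≈ 4.3724e-6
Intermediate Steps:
C(k) = 4 - 2*(1 + k)/(-20 + k) (C(k) = 4 - 2*(k/k + k)/(-20 + k) = 4 - 2*(1 + k)/(-20 + k))
C(-412)/479651 = (2*(-41 - 412)/(-20 - 412))/479651 = (2*(-453)/(-432))*(1/479651) = (2*(-1/432)*(-453))*(1/479651) = (151/72)*(1/479651) = 151/34534872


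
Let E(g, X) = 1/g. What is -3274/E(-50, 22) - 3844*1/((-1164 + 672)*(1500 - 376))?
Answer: 22631853361/138252 ≈ 1.6370e+5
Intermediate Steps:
-3274/E(-50, 22) - 3844*1/((-1164 + 672)*(1500 - 376)) = -3274/(1/(-50)) - 3844*1/((-1164 + 672)*(1500 - 376)) = -3274/(-1/50) - 3844/((-492*1124)) = -3274*(-50) - 3844/(-553008) = 163700 - 3844*(-1/553008) = 163700 + 961/138252 = 22631853361/138252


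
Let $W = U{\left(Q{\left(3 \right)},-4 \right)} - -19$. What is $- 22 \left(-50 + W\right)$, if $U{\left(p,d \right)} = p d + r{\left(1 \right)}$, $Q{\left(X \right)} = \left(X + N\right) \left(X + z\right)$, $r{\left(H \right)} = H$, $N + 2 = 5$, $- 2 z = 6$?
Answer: $660$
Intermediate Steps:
$z = -3$ ($z = \left(- \frac{1}{2}\right) 6 = -3$)
$N = 3$ ($N = -2 + 5 = 3$)
$Q{\left(X \right)} = \left(-3 + X\right) \left(3 + X\right)$ ($Q{\left(X \right)} = \left(X + 3\right) \left(X - 3\right) = \left(3 + X\right) \left(-3 + X\right) = \left(-3 + X\right) \left(3 + X\right)$)
$U{\left(p,d \right)} = 1 + d p$ ($U{\left(p,d \right)} = p d + 1 = d p + 1 = 1 + d p$)
$W = 20$ ($W = \left(1 - 4 \left(-9 + 3^{2}\right)\right) - -19 = \left(1 - 4 \left(-9 + 9\right)\right) + 19 = \left(1 - 0\right) + 19 = \left(1 + 0\right) + 19 = 1 + 19 = 20$)
$- 22 \left(-50 + W\right) = - 22 \left(-50 + 20\right) = \left(-22\right) \left(-30\right) = 660$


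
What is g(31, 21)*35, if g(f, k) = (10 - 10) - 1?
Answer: -35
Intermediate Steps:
g(f, k) = -1 (g(f, k) = 0 - 1 = -1)
g(31, 21)*35 = -1*35 = -35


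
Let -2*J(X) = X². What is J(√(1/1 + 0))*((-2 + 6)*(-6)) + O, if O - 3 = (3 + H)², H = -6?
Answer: 24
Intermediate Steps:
O = 12 (O = 3 + (3 - 6)² = 3 + (-3)² = 3 + 9 = 12)
J(X) = -X²/2
J(√(1/1 + 0))*((-2 + 6)*(-6)) + O = (-(√(1/1 + 0))²/2)*((-2 + 6)*(-6)) + 12 = (-(√(1 + 0))²/2)*(4*(-6)) + 12 = -(√1)²/2*(-24) + 12 = -½*1²*(-24) + 12 = -½*1*(-24) + 12 = -½*(-24) + 12 = 12 + 12 = 24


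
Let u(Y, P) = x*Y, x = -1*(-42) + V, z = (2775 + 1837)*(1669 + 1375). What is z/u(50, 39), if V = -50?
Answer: -877433/25 ≈ -35097.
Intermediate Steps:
z = 14038928 (z = 4612*3044 = 14038928)
x = -8 (x = -1*(-42) - 50 = 42 - 50 = -8)
u(Y, P) = -8*Y
z/u(50, 39) = 14038928/((-8*50)) = 14038928/(-400) = 14038928*(-1/400) = -877433/25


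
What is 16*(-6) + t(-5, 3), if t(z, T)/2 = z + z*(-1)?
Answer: -96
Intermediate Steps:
t(z, T) = 0 (t(z, T) = 2*(z + z*(-1)) = 2*(z - z) = 2*0 = 0)
16*(-6) + t(-5, 3) = 16*(-6) + 0 = -96 + 0 = -96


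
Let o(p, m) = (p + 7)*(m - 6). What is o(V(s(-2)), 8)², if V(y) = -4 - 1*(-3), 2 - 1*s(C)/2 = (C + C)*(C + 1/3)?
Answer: 144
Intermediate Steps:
s(C) = 4 - 4*C*(⅓ + C) (s(C) = 4 - 2*(C + C)*(C + 1/3) = 4 - 2*2*C*(C + 1*(⅓)) = 4 - 2*2*C*(C + ⅓) = 4 - 2*2*C*(⅓ + C) = 4 - 4*C*(⅓ + C))
V(y) = -1 (V(y) = -4 + 3 = -1)
o(p, m) = (-6 + m)*(7 + p) (o(p, m) = (7 + p)*(-6 + m) = (-6 + m)*(7 + p))
o(V(s(-2)), 8)² = (-42 - 6*(-1) + 7*8 + 8*(-1))² = (-42 + 6 + 56 - 8)² = 12² = 144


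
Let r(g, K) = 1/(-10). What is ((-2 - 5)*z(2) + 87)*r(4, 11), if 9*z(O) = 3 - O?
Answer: -388/45 ≈ -8.6222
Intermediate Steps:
z(O) = ⅓ - O/9 (z(O) = (3 - O)/9 = ⅓ - O/9)
r(g, K) = -⅒
((-2 - 5)*z(2) + 87)*r(4, 11) = ((-2 - 5)*(⅓ - ⅑*2) + 87)*(-⅒) = (-7*(⅓ - 2/9) + 87)*(-⅒) = (-7*⅑ + 87)*(-⅒) = (-7/9 + 87)*(-⅒) = (776/9)*(-⅒) = -388/45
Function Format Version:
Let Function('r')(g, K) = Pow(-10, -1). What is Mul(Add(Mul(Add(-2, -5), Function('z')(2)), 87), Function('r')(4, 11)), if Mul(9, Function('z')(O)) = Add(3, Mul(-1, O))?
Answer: Rational(-388, 45) ≈ -8.6222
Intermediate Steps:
Function('z')(O) = Add(Rational(1, 3), Mul(Rational(-1, 9), O)) (Function('z')(O) = Mul(Rational(1, 9), Add(3, Mul(-1, O))) = Add(Rational(1, 3), Mul(Rational(-1, 9), O)))
Function('r')(g, K) = Rational(-1, 10)
Mul(Add(Mul(Add(-2, -5), Function('z')(2)), 87), Function('r')(4, 11)) = Mul(Add(Mul(Add(-2, -5), Add(Rational(1, 3), Mul(Rational(-1, 9), 2))), 87), Rational(-1, 10)) = Mul(Add(Mul(-7, Add(Rational(1, 3), Rational(-2, 9))), 87), Rational(-1, 10)) = Mul(Add(Mul(-7, Rational(1, 9)), 87), Rational(-1, 10)) = Mul(Add(Rational(-7, 9), 87), Rational(-1, 10)) = Mul(Rational(776, 9), Rational(-1, 10)) = Rational(-388, 45)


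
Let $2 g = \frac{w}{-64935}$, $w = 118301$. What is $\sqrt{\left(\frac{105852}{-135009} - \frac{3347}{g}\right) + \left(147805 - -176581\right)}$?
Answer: $\frac{2 \sqrt{2324622454693614068888958}}{5323899903} \approx 572.76$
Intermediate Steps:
$g = - \frac{118301}{129870}$ ($g = \frac{118301 \frac{1}{-64935}}{2} = \frac{118301 \left(- \frac{1}{64935}\right)}{2} = \frac{1}{2} \left(- \frac{118301}{64935}\right) = - \frac{118301}{129870} \approx -0.91092$)
$\sqrt{\left(\frac{105852}{-135009} - \frac{3347}{g}\right) + \left(147805 - -176581\right)} = \sqrt{\left(\frac{105852}{-135009} - \frac{3347}{- \frac{118301}{129870}}\right) + \left(147805 - -176581\right)} = \sqrt{\left(105852 \left(- \frac{1}{135009}\right) - - \frac{434674890}{118301}\right) + \left(147805 + 176581\right)} = \sqrt{\left(- \frac{35284}{45003} + \frac{434674890}{118301}\right) + 324386} = \sqrt{\frac{19557499942186}{5323899903} + 324386} = \sqrt{\frac{1746556093876744}{5323899903}} = \frac{2 \sqrt{2324622454693614068888958}}{5323899903}$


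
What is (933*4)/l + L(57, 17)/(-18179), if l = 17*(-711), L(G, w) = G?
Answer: -22844329/73243191 ≈ -0.31190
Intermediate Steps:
l = -12087
(933*4)/l + L(57, 17)/(-18179) = (933*4)/(-12087) + 57/(-18179) = 3732*(-1/12087) + 57*(-1/18179) = -1244/4029 - 57/18179 = -22844329/73243191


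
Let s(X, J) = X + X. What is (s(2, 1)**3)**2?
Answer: 4096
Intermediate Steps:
s(X, J) = 2*X
(s(2, 1)**3)**2 = ((2*2)**3)**2 = (4**3)**2 = 64**2 = 4096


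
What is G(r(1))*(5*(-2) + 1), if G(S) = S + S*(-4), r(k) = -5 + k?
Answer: -108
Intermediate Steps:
G(S) = -3*S (G(S) = S - 4*S = -3*S)
G(r(1))*(5*(-2) + 1) = (-3*(-5 + 1))*(5*(-2) + 1) = (-3*(-4))*(-10 + 1) = 12*(-9) = -108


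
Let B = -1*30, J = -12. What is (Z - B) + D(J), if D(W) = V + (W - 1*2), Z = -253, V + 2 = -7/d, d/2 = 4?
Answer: -1919/8 ≈ -239.88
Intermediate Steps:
d = 8 (d = 2*4 = 8)
V = -23/8 (V = -2 - 7/8 = -23/8 ≈ -2.8750)
B = -30
D(W) = -39/8 + W (D(W) = -23/8 + (W - 1*2) = -23/8 + (W - 2) = -23/8 + (-2 + W) = -39/8 + W)
(Z - B) + D(J) = (-253 - 1*(-30)) + (-39/8 - 12) = (-253 + 30) - 135/8 = -223 - 135/8 = -1919/8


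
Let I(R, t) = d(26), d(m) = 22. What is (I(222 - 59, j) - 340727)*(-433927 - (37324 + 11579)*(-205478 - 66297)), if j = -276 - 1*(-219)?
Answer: -4528030401443090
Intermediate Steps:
j = -57 (j = -276 + 219 = -57)
I(R, t) = 22
(I(222 - 59, j) - 340727)*(-433927 - (37324 + 11579)*(-205478 - 66297)) = (22 - 340727)*(-433927 - (37324 + 11579)*(-205478 - 66297)) = -340705*(-433927 - 48903*(-271775)) = -340705*(-433927 - 1*(-13290612825)) = -340705*(-433927 + 13290612825) = -340705*13290178898 = -4528030401443090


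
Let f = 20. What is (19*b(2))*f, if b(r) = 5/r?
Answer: 950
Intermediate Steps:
(19*b(2))*f = (19*(5/2))*20 = (95/2)*20 = 950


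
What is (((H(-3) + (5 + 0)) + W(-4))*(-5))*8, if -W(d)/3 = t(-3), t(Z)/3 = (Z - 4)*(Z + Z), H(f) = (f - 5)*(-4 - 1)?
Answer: 13320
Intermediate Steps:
H(f) = 25 - 5*f (H(f) = (-5 + f)*(-5) = 25 - 5*f)
t(Z) = 6*Z*(-4 + Z) (t(Z) = 3*((Z - 4)*(Z + Z)) = 3*((-4 + Z)*(2*Z)) = 3*(2*Z*(-4 + Z)) = 6*Z*(-4 + Z))
W(d) = -378 (W(d) = -18*(-3)*(-4 - 3) = -18*(-3)*(-7) = -3*126 = -378)
(((H(-3) + (5 + 0)) + W(-4))*(-5))*8 = ((((25 - 5*(-3)) + (5 + 0)) - 378)*(-5))*8 = ((((25 + 15) + 5) - 378)*(-5))*8 = (((40 + 5) - 378)*(-5))*8 = ((45 - 378)*(-5))*8 = -333*(-5)*8 = 1665*8 = 13320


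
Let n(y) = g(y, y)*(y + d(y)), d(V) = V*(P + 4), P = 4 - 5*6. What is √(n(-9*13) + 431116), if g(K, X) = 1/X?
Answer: √431095 ≈ 656.58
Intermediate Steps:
P = -26 (P = 4 - 30 = -26)
d(V) = -22*V (d(V) = V*(-26 + 4) = V*(-22) = -22*V)
n(y) = -21 (n(y) = (y - 22*y)/y = (-21*y)/y = -21)
√(n(-9*13) + 431116) = √(-21 + 431116) = √431095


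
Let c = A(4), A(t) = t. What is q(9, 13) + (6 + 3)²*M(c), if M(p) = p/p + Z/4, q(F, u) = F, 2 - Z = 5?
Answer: 117/4 ≈ 29.250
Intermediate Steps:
Z = -3 (Z = 2 - 1*5 = 2 - 5 = -3)
c = 4
M(p) = ¼ (M(p) = p/p - 3/4 = 1 - 3*¼ = 1 - ¾ = ¼)
q(9, 13) + (6 + 3)²*M(c) = 9 + (6 + 3)²*(¼) = 9 + 9²*(¼) = 9 + 81*(¼) = 9 + 81/4 = 117/4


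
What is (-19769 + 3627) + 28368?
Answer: 12226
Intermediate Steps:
(-19769 + 3627) + 28368 = -16142 + 28368 = 12226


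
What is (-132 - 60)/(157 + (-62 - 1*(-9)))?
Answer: -24/13 ≈ -1.8462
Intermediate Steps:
(-132 - 60)/(157 + (-62 - 1*(-9))) = -192/(157 + (-62 + 9)) = -192/(157 - 53) = -192/104 = -192*1/104 = -24/13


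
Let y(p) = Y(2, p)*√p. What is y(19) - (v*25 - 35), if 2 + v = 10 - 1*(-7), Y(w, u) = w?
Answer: -340 + 2*√19 ≈ -331.28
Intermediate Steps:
v = 15 (v = -2 + (10 - 1*(-7)) = -2 + (10 + 7) = -2 + 17 = 15)
y(p) = 2*√p
y(19) - (v*25 - 35) = 2*√19 - (15*25 - 35) = 2*√19 - (375 - 35) = 2*√19 - 1*340 = 2*√19 - 340 = -340 + 2*√19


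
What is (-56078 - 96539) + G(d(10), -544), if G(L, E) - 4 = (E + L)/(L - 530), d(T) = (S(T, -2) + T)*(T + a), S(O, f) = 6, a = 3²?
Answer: -17245149/113 ≈ -1.5261e+5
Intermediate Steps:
a = 9
d(T) = (6 + T)*(9 + T) (d(T) = (6 + T)*(T + 9) = (6 + T)*(9 + T))
G(L, E) = 4 + (E + L)/(-530 + L) (G(L, E) = 4 + (E + L)/(L - 530) = 4 + (E + L)/(-530 + L))
(-56078 - 96539) + G(d(10), -544) = (-56078 - 96539) + (-2120 - 544 + 5*(54 + 10² + 15*10))/(-530 + (54 + 10² + 15*10)) = -152617 + (-2120 - 544 + 5*(54 + 100 + 150))/(-530 + (54 + 100 + 150)) = -152617 + (-2120 - 544 + 5*304)/(-530 + 304) = -152617 + (-2120 - 544 + 1520)/(-226) = -152617 - 1/226*(-1144) = -152617 + 572/113 = -17245149/113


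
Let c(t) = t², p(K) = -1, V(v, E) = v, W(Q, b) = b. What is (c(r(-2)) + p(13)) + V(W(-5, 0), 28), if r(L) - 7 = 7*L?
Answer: 48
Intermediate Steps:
r(L) = 7 + 7*L
(c(r(-2)) + p(13)) + V(W(-5, 0), 28) = ((7 + 7*(-2))² - 1) + 0 = ((7 - 14)² - 1) + 0 = ((-7)² - 1) + 0 = (49 - 1) + 0 = 48 + 0 = 48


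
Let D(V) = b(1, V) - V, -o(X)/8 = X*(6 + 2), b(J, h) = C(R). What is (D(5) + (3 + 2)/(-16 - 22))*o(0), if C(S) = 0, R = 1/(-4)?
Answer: 0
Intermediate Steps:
R = -1/4 ≈ -0.25000
b(J, h) = 0
o(X) = -64*X (o(X) = -8*X*(6 + 2) = -8*X*8 = -64*X)
D(V) = -V (D(V) = 0 - V = -V)
(D(5) + (3 + 2)/(-16 - 22))*o(0) = (-1*5 + (3 + 2)/(-16 - 22))*(-64*0) = (-5 + 5/(-38))*0 = (-5 + 5*(-1/38))*0 = (-5 - 5/38)*0 = -195/38*0 = 0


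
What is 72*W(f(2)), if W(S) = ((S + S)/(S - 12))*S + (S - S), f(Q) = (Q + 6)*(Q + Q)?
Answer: 36864/5 ≈ 7372.8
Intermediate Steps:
f(Q) = 2*Q*(6 + Q) (f(Q) = (6 + Q)*(2*Q) = 2*Q*(6 + Q))
W(S) = 2*S²/(-12 + S) (W(S) = ((2*S)/(-12 + S))*S + 0 = (2*S/(-12 + S))*S + 0 = 2*S²/(-12 + S) + 0 = 2*S²/(-12 + S))
72*W(f(2)) = 72*(2*(2*2*(6 + 2))²/(-12 + 2*2*(6 + 2))) = 72*(2*(2*2*8)²/(-12 + 2*2*8)) = 72*(2*32²/(-12 + 32)) = 72*(2*1024/20) = 72*(2*1024*(1/20)) = 72*(512/5) = 36864/5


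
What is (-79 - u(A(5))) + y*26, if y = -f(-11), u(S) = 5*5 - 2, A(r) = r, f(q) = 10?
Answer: -362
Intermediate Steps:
u(S) = 23 (u(S) = 25 - 2 = 23)
y = -10 (y = -1*10 = -10)
(-79 - u(A(5))) + y*26 = (-79 - 1*23) - 10*26 = (-79 - 23) - 260 = -102 - 260 = -362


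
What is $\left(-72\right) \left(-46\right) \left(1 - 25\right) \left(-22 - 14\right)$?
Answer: $2861568$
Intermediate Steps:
$\left(-72\right) \left(-46\right) \left(1 - 25\right) \left(-22 - 14\right) = 3312 \left(\left(-24\right) \left(-36\right)\right) = 3312 \cdot 864 = 2861568$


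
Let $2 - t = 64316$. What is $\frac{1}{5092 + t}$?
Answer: $- \frac{1}{59222} \approx -1.6886 \cdot 10^{-5}$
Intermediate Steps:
$t = -64314$ ($t = 2 - 64316 = -64314$)
$\frac{1}{5092 + t} = \frac{1}{5092 - 64314} = \frac{1}{-59222} = - \frac{1}{59222}$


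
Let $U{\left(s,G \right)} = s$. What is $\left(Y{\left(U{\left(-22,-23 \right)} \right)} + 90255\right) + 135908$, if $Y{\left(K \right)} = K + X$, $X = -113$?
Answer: $226028$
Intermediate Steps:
$Y{\left(K \right)} = -113 + K$ ($Y{\left(K \right)} = K - 113 = -113 + K$)
$\left(Y{\left(U{\left(-22,-23 \right)} \right)} + 90255\right) + 135908 = \left(\left(-113 - 22\right) + 90255\right) + 135908 = \left(-135 + 90255\right) + 135908 = 90120 + 135908 = 226028$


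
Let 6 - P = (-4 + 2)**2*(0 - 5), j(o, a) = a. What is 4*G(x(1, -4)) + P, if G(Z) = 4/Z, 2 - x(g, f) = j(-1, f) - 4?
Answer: 138/5 ≈ 27.600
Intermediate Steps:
x(g, f) = 6 - f (x(g, f) = 2 - (f - 4) = 2 - (-4 + f) = 2 + (4 - f) = 6 - f)
P = 26 (P = 6 - (-4 + 2)**2*(0 - 5) = 6 - (-2)**2*(-5) = 6 - 4*(-5) = 6 - 1*(-20) = 6 + 20 = 26)
4*G(x(1, -4)) + P = 4*(4/(6 - 1*(-4))) + 26 = 4*(4/(6 + 4)) + 26 = 4*(4/10) + 26 = 4*(4*(1/10)) + 26 = 4*(2/5) + 26 = 8/5 + 26 = 138/5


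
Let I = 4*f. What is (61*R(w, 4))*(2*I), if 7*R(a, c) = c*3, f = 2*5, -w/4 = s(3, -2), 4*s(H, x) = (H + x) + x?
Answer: 58560/7 ≈ 8365.7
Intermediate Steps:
s(H, x) = x/2 + H/4 (s(H, x) = ((H + x) + x)/4 = (H + 2*x)/4 = x/2 + H/4)
w = 1 (w = -4*((½)*(-2) + (¼)*3) = -4*(-1 + ¾) = -4*(-¼) = 1)
f = 10
R(a, c) = 3*c/7 (R(a, c) = (c*3)/7 = (3*c)/7 = 3*c/7)
I = 40 (I = 4*10 = 40)
(61*R(w, 4))*(2*I) = (61*((3/7)*4))*(2*40) = (61*(12/7))*80 = (732/7)*80 = 58560/7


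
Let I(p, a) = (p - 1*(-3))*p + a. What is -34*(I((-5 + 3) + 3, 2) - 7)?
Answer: 34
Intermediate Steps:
I(p, a) = a + p*(3 + p) (I(p, a) = (p + 3)*p + a = (3 + p)*p + a = p*(3 + p) + a = a + p*(3 + p))
-34*(I((-5 + 3) + 3, 2) - 7) = -34*((2 + ((-5 + 3) + 3)² + 3*((-5 + 3) + 3)) - 7) = -34*((2 + (-2 + 3)² + 3*(-2 + 3)) - 7) = -34*((2 + 1² + 3*1) - 7) = -34*((2 + 1 + 3) - 7) = -34*(6 - 7) = -34*(-1) = 34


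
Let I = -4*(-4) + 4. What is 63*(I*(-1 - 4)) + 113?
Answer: -6187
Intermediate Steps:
I = 20 (I = 16 + 4 = 20)
63*(I*(-1 - 4)) + 113 = 63*(20*(-1 - 4)) + 113 = 63*(20*(-5)) + 113 = 63*(-100) + 113 = -6300 + 113 = -6187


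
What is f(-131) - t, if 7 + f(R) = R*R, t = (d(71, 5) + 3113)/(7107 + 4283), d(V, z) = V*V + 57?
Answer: 11492697/670 ≈ 17153.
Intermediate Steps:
d(V, z) = 57 + V² (d(V, z) = V² + 57 = 57 + V²)
t = 483/670 (t = ((57 + 71²) + 3113)/(7107 + 4283) = ((57 + 5041) + 3113)/11390 = (5098 + 3113)*(1/11390) = 8211*(1/11390) = 483/670 ≈ 0.72090)
f(R) = -7 + R² (f(R) = -7 + R*R = -7 + R²)
f(-131) - t = (-7 + (-131)²) - 1*483/670 = (-7 + 17161) - 483/670 = 17154 - 483/670 = 11492697/670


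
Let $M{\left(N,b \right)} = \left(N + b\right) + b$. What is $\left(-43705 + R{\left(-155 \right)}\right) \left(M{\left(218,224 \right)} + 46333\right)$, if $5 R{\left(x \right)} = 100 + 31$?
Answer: $- \frac{10264299606}{5} \approx -2.0529 \cdot 10^{9}$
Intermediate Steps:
$R{\left(x \right)} = \frac{131}{5}$ ($R{\left(x \right)} = \frac{100 + 31}{5} = \frac{1}{5} \cdot 131 = \frac{131}{5}$)
$M{\left(N,b \right)} = N + 2 b$
$\left(-43705 + R{\left(-155 \right)}\right) \left(M{\left(218,224 \right)} + 46333\right) = \left(-43705 + \frac{131}{5}\right) \left(\left(218 + 2 \cdot 224\right) + 46333\right) = - \frac{218394 \left(\left(218 + 448\right) + 46333\right)}{5} = - \frac{218394 \left(666 + 46333\right)}{5} = \left(- \frac{218394}{5}\right) 46999 = - \frac{10264299606}{5}$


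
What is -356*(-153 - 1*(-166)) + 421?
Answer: -4207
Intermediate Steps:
-356*(-153 - 1*(-166)) + 421 = -356*(-153 + 166) + 421 = -356*13 + 421 = -4628 + 421 = -4207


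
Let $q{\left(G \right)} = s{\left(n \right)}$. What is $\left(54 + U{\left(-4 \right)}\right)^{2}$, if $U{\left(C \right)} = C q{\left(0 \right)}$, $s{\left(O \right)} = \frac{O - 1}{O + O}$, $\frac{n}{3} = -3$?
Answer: $\frac{217156}{81} \approx 2680.9$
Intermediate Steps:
$n = -9$ ($n = 3 \left(-3\right) = -9$)
$s{\left(O \right)} = \frac{-1 + O}{2 O}$
$q{\left(G \right)} = \frac{5}{9}$ ($q{\left(G \right)} = \frac{-1 - 9}{2 \left(-9\right)} = \frac{1}{2} \left(- \frac{1}{9}\right) \left(-10\right) = \frac{5}{9}$)
$U{\left(C \right)} = \frac{5 C}{9}$ ($U{\left(C \right)} = C \frac{5}{9} = \frac{5 C}{9}$)
$\left(54 + U{\left(-4 \right)}\right)^{2} = \left(54 + \frac{5}{9} \left(-4\right)\right)^{2} = \left(54 - \frac{20}{9}\right)^{2} = \left(\frac{466}{9}\right)^{2} = \frac{217156}{81}$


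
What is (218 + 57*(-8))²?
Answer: 56644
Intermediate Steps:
(218 + 57*(-8))² = (218 - 456)² = (-238)² = 56644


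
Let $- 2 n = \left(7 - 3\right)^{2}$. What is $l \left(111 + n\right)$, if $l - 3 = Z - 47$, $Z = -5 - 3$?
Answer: $-5356$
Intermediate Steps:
$Z = -8$ ($Z = -5 - 3 = -8$)
$l = -52$ ($l = 3 - 55 = -52$)
$n = -8$ ($n = - \frac{\left(7 - 3\right)^{2}}{2} = - \frac{4^{2}}{2} = \left(- \frac{1}{2}\right) 16 = -8$)
$l \left(111 + n\right) = - 52 \left(111 - 8\right) = \left(-52\right) 103 = -5356$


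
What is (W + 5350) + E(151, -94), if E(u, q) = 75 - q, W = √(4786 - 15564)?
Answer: 5519 + I*√10778 ≈ 5519.0 + 103.82*I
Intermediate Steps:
W = I*√10778 (W = √(-10778) = I*√10778 ≈ 103.82*I)
(W + 5350) + E(151, -94) = (I*√10778 + 5350) + (75 - 1*(-94)) = (5350 + I*√10778) + (75 + 94) = (5350 + I*√10778) + 169 = 5519 + I*√10778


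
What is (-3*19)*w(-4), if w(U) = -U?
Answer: -228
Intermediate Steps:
(-3*19)*w(-4) = (-3*19)*(-1*(-4)) = -57*4 = -228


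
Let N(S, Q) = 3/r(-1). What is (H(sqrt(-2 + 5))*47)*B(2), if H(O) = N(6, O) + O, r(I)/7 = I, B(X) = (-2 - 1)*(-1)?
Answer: -423/7 + 141*sqrt(3) ≈ 183.79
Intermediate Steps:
B(X) = 3 (B(X) = -3*(-1) = 3)
r(I) = 7*I
N(S, Q) = -3/7 (N(S, Q) = 3/((7*(-1))) = 3/(-7) = 3*(-1/7) = -3/7)
H(O) = -3/7 + O
(H(sqrt(-2 + 5))*47)*B(2) = ((-3/7 + sqrt(-2 + 5))*47)*3 = ((-3/7 + sqrt(3))*47)*3 = (-141/7 + 47*sqrt(3))*3 = -423/7 + 141*sqrt(3)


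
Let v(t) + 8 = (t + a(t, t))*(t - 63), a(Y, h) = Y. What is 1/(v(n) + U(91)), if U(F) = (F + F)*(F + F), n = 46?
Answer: 1/31552 ≈ 3.1694e-5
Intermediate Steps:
U(F) = 4*F**2 (U(F) = (2*F)*(2*F) = 4*F**2)
v(t) = -8 + 2*t*(-63 + t) (v(t) = -8 + (t + t)*(t - 63) = -8 + (2*t)*(-63 + t) = -8 + 2*t*(-63 + t))
1/(v(n) + U(91)) = 1/((-8 - 126*46 + 2*46**2) + 4*91**2) = 1/((-8 - 5796 + 2*2116) + 4*8281) = 1/((-8 - 5796 + 4232) + 33124) = 1/(-1572 + 33124) = 1/31552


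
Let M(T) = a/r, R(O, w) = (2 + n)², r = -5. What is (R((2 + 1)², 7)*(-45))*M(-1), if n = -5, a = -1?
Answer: -81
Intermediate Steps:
R(O, w) = 9 (R(O, w) = (2 - 5)² = (-3)² = 9)
M(T) = ⅕ (M(T) = -1/(-5) = -1*(-⅕) = ⅕)
(R((2 + 1)², 7)*(-45))*M(-1) = (9*(-45))*(⅕) = -405*⅕ = -81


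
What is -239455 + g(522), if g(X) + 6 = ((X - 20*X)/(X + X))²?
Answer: -957483/4 ≈ -2.3937e+5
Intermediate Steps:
g(X) = 337/4 (g(X) = -6 + ((X - 20*X)/(X + X))² = -6 + ((-19*X)/((2*X)))² = -6 + ((-19*X)*(1/(2*X)))² = -6 + (-19/2)² = -6 + 361/4 = 337/4)
-239455 + g(522) = -239455 + 337/4 = -957483/4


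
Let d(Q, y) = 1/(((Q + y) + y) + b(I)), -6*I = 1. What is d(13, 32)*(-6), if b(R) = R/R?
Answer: -1/13 ≈ -0.076923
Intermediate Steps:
I = -⅙ (I = -⅙*1 = -⅙ ≈ -0.16667)
b(R) = 1
d(Q, y) = 1/(1 + Q + 2*y) (d(Q, y) = 1/(((Q + y) + y) + 1) = 1/((Q + 2*y) + 1) = 1/(1 + Q + 2*y))
d(13, 32)*(-6) = -6/(1 + 13 + 2*32) = -6/(1 + 13 + 64) = -6/78 = (1/78)*(-6) = -1/13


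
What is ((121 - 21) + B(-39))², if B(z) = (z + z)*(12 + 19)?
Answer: 5373124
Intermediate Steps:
B(z) = 62*z (B(z) = (2*z)*31 = 62*z)
((121 - 21) + B(-39))² = ((121 - 21) + 62*(-39))² = (100 - 2418)² = (-2318)² = 5373124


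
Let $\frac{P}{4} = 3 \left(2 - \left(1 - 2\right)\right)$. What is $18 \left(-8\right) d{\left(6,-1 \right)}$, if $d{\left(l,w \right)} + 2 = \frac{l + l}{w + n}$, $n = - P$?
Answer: $\frac{12384}{37} \approx 334.7$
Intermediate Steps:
$P = 36$ ($P = 4 \cdot 3 \left(2 - \left(1 - 2\right)\right) = 4 \cdot 3 \left(2 - -1\right) = 4 \cdot 3 \left(2 + 1\right) = 4 \cdot 3 \cdot 3 = 4 \cdot 9 = 36$)
$n = -36$ ($n = \left(-1\right) 36 = -36$)
$d{\left(l,w \right)} = -2 + \frac{2 l}{-36 + w}$ ($d{\left(l,w \right)} = -2 + \frac{l + l}{w - 36} = -2 + \frac{2 l}{-36 + w}$)
$18 \left(-8\right) d{\left(6,-1 \right)} = 18 \left(-8\right) \frac{2 \left(36 + 6 - -1\right)}{-36 - 1} = - 144 \frac{2 \left(36 + 6 + 1\right)}{-37} = - 144 \cdot 2 \left(- \frac{1}{37}\right) 43 = \left(-144\right) \left(- \frac{86}{37}\right) = \frac{12384}{37}$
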